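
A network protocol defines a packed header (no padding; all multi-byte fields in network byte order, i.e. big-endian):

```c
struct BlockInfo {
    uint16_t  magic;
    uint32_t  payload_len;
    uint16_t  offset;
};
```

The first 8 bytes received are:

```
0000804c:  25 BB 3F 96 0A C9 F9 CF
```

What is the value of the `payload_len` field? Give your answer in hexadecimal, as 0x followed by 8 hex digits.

0x3F960AC9

`payload_len` follows `magic` (2 bytes), so it starts at byte offset 2 and occupies 4 bytes.
Bytes at offsets 2..5: 3F 96 0A C9.
In big-endian order the high byte comes first in memory.
The bytes are already most-significant first: 0x3F960AC9.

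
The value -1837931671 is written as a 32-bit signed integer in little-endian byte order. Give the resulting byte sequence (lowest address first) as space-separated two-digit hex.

69 63 73 92

Two's complement of -1837931671 in 32 bits: 1837931671 = 0x6D8C9C97; invert → 0x92736368; add 1 → 0x92736369.
Split into bytes (most-significant first): 92 73 63 69.
Little-endian stores the least-significant byte at the lowest address.
So at ascending addresses the bytes are 69 63 73 92.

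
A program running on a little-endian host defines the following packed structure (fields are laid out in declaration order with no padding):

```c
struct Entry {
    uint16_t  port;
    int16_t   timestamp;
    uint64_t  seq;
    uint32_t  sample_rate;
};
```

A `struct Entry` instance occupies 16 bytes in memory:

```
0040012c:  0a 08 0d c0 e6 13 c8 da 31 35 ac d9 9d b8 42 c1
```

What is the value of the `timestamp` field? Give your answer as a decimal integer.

-16371

`timestamp` follows `port` (2 bytes), so it starts at byte offset 2 and occupies 2 bytes.
Bytes at offsets 2..3: 0D C0.
Little-endian stores the least-significant byte at the lowest address.
Reassemble most-significant byte first: C0 0D → 0xC00D.
Top bit is set, so as a signed 16-bit value this is 0xC00D − 2^16 = -16371.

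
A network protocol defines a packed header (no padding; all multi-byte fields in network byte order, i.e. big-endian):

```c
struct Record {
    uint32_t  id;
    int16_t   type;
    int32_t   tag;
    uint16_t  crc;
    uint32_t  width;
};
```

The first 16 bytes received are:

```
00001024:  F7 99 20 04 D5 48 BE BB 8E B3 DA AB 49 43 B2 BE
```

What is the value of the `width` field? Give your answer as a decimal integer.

`width` follows `id` (4 B), `type` (2 B), `tag` (4 B), `crc` (2 B), so it starts at offset 4 + 2 + 4 + 2 = 12 and occupies 4 bytes.
Bytes at offsets 12..15: 49 43 B2 BE.
Big-endian stores the most-significant byte at the lowest address.
The bytes are already most-significant first: 0x4943B2BE.
0x4943B2BE = 1229173438.

1229173438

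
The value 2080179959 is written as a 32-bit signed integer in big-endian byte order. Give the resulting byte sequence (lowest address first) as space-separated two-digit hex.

2080179959 in hexadecimal, padded to 32 bits, is 0x7BFD06F7.
Split into bytes (most-significant first): 7B FD 06 F7.
Big-endian: lowest address holds the most-significant byte.
So the memory order matches the most-significant-first order: 7B FD 06 F7.

7B FD 06 F7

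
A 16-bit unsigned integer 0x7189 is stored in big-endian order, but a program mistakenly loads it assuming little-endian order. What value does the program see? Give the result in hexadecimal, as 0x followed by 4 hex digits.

Stored big-endian, the bytes at ascending addresses are 71 89.
Read back as little-endian, the first byte is least significant, giving 0x8971.

0x8971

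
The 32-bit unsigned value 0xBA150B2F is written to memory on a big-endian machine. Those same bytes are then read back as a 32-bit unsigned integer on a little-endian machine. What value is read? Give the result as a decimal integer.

Stored big-endian, the bytes at ascending addresses are BA 15 0B 2F.
Read back as little-endian, the first byte is least significant, giving 0x2F0B15BA.
0x2F0B15BA = 789255610.

789255610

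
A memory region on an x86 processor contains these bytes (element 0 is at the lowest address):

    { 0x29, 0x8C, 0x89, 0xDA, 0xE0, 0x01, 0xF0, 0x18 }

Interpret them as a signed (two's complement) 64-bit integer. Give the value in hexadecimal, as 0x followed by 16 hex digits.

0x18F001E0DA898C29

Little-endian: lowest address holds the least-significant byte.
Reassemble most-significant byte first: 18 F0 01 E0 DA 89 8C 29 → 0x18F001E0DA898C29.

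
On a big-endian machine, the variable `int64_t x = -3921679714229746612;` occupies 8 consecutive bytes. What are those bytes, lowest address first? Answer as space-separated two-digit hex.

Two's complement of -3921679714229746612 in 64 bits: 3921679714229746612 = 0x366C9AEC1184FBB4; invert → 0xC9936513EE7B044B; add 1 → 0xC9936513EE7B044C.
Split into bytes (most-significant first): C9 93 65 13 EE 7B 04 4C.
Big-endian: lowest address holds the most-significant byte.
So the memory order matches the most-significant-first order: C9 93 65 13 EE 7B 04 4C.

C9 93 65 13 EE 7B 04 4C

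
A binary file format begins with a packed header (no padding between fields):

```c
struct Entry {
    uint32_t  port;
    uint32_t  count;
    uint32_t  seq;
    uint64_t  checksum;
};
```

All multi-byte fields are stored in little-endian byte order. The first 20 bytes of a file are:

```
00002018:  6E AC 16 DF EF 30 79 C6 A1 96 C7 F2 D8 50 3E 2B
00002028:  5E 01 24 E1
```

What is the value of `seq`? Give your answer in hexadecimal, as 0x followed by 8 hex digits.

`seq` follows `port` (4 B), `count` (4 B), so it starts at offset 4 + 4 = 8 and occupies 4 bytes.
Bytes at offsets 8..11: A1 96 C7 F2.
Little-endian stores the least-significant byte at the lowest address.
Reassemble most-significant byte first: F2 C7 96 A1 → 0xF2C796A1.

0xF2C796A1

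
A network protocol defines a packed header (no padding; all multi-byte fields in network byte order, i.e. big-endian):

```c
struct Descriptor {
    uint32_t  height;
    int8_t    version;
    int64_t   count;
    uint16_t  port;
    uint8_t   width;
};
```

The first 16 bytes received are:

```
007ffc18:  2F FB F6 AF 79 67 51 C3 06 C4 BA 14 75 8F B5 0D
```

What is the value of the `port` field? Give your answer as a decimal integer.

`port` follows `height` (4 B), `version` (1 B), `count` (8 B), so it starts at offset 4 + 1 + 8 = 13 and occupies 2 bytes.
Bytes at offsets 13..14: 8F B5.
In big-endian order the high byte comes first in memory.
The bytes are already most-significant first: 0x8FB5.
0x8FB5 = 36789.

36789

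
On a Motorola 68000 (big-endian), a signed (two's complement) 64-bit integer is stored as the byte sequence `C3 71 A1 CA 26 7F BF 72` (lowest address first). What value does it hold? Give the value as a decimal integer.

In big-endian order the high byte comes first in memory.
The bytes are already most-significant first: 0xC371A1CA267FBF72.
Top bit is set, so as a signed 64-bit value this is 0xC371A1CA267FBF72 − 2^64 = -4363528674343927950.

-4363528674343927950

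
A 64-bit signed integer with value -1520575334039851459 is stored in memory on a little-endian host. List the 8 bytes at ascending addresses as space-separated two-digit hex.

Two's complement of -1520575334039851459 in 64 bits: 1520575334039851459 = 0x151A2B35BFAA91C3; invert → 0xEAE5D4CA40556E3C; add 1 → 0xEAE5D4CA40556E3D.
Split into bytes (most-significant first): EA E5 D4 CA 40 55 6E 3D.
Little-endian: lowest address holds the least-significant byte.
So at ascending addresses the bytes are 3D 6E 55 40 CA D4 E5 EA.

3D 6E 55 40 CA D4 E5 EA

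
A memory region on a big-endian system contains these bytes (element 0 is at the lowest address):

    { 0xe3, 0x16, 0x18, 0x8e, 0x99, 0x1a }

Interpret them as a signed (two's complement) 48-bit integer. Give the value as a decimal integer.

-31790935926502

Big-endian stores the most-significant byte at the lowest address.
The bytes are already most-significant first: 0xE316188E991A.
Top bit is set, so as a signed 48-bit value this is 0xE316188E991A − 2^48 = -31790935926502.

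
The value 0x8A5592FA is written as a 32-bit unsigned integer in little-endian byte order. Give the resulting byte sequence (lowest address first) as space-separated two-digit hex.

Split into bytes (most-significant first): 8A 55 92 FA.
Little-endian: lowest address holds the least-significant byte.
So at ascending addresses the bytes are FA 92 55 8A.

FA 92 55 8A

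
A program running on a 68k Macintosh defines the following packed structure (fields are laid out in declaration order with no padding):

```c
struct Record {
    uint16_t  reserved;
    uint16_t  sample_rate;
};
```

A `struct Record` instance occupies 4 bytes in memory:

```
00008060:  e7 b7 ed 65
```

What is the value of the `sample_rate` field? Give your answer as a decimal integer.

60773

`sample_rate` follows `reserved` (2 bytes), so it starts at byte offset 2 and occupies 2 bytes.
Bytes at offsets 2..3: ED 65.
Big-endian stores the most-significant byte at the lowest address.
The bytes are already most-significant first: 0xED65.
0xED65 = 60773.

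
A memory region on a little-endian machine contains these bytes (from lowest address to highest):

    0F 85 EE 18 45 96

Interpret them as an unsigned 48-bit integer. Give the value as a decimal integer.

165223515194639

In little-endian order the low byte comes first in memory.
Reassemble most-significant byte first: 96 45 18 EE 85 0F → 0x964518EE850F.
0x964518EE850F = 165223515194639.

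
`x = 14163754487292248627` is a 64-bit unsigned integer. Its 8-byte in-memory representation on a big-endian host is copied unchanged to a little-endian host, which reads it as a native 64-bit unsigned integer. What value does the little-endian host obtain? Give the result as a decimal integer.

3693768445452849092

14163754487292248627 in 64-bit hexadecimal is 0xC48FC3A9D4E64233.
Stored big-endian, the bytes at ascending addresses are C4 8F C3 A9 D4 E6 42 33.
Read back as little-endian, the first byte is least significant, giving 0x3342E6D4A9C38FC4.
0x3342E6D4A9C38FC4 = 3693768445452849092.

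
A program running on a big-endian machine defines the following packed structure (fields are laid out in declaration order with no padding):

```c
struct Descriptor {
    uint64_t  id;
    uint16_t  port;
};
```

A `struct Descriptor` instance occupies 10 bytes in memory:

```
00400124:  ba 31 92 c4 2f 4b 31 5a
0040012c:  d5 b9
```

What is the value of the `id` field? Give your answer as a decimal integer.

13416666136218120538

`id` is the first field, at byte offset 0, occupying 8 bytes.
Bytes at offsets 0..7: BA 31 92 C4 2F 4B 31 5A.
In big-endian order the high byte comes first in memory.
The bytes are already most-significant first: 0xBA3192C42F4B315A.
0xBA3192C42F4B315A = 13416666136218120538.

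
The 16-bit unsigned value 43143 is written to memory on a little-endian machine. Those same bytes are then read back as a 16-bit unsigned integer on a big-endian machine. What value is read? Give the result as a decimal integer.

43143 in 16-bit hexadecimal is 0xA887.
Stored little-endian, the bytes at ascending addresses are 87 A8.
Read back as big-endian, the last byte is least significant, giving 0x87A8.
0x87A8 = 34728.

34728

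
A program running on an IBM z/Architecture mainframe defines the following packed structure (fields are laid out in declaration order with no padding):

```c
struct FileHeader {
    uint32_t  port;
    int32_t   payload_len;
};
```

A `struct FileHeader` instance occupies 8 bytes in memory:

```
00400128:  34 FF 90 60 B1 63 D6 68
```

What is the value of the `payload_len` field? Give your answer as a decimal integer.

-1318857112

`payload_len` follows `port` (4 bytes), so it starts at byte offset 4 and occupies 4 bytes.
Bytes at offsets 4..7: B1 63 D6 68.
Big-endian stores the most-significant byte at the lowest address.
The bytes are already most-significant first: 0xB163D668.
Top bit is set, so as a signed 32-bit value this is 0xB163D668 − 2^32 = -1318857112.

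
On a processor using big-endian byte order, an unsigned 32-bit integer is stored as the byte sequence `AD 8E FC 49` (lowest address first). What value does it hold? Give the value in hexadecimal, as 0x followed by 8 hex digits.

0xAD8EFC49

In big-endian order the high byte comes first in memory.
The bytes are already most-significant first: 0xAD8EFC49.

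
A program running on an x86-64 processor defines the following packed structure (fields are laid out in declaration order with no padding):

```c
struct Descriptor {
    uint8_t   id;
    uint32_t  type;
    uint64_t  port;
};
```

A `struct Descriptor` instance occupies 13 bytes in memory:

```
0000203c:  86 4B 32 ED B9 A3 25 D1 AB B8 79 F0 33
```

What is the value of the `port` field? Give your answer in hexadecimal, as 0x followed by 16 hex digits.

`port` follows `id` (1 B), `type` (4 B), so it starts at offset 1 + 4 = 5 and occupies 8 bytes.
Bytes at offsets 5..12: A3 25 D1 AB B8 79 F0 33.
Little-endian stores the least-significant byte at the lowest address.
Reassemble most-significant byte first: 33 F0 79 B8 AB D1 25 A3 → 0x33F079B8ABD125A3.

0x33F079B8ABD125A3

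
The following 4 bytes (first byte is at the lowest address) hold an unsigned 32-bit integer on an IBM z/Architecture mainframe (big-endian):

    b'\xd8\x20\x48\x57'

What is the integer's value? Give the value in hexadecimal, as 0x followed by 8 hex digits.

0xD8204857

In big-endian order the high byte comes first in memory.
The bytes are already most-significant first: 0xD8204857.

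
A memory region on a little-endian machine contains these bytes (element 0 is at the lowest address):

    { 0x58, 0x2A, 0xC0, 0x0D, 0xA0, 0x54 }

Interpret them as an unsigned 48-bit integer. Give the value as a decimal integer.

93046402198104

In little-endian order the low byte comes first in memory.
Reassemble most-significant byte first: 54 A0 0D C0 2A 58 → 0x54A00DC02A58.
0x54A00DC02A58 = 93046402198104.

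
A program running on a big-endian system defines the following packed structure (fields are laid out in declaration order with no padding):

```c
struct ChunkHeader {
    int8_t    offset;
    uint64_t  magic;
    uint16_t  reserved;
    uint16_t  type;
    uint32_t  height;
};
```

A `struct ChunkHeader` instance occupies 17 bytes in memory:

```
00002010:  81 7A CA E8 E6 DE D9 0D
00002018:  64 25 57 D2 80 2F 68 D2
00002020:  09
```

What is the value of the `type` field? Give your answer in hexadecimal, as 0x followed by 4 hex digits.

`type` follows `offset` (1 B), `magic` (8 B), `reserved` (2 B), so it starts at offset 1 + 8 + 2 = 11 and occupies 2 bytes.
Bytes at offsets 11..12: D2 80.
Big-endian: lowest address holds the most-significant byte.
The bytes are already most-significant first: 0xD280.

0xD280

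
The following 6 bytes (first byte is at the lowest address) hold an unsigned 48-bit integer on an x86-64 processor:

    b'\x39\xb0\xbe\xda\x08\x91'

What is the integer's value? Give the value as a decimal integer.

159467215695929

Little-endian: lowest address holds the least-significant byte.
Reassemble most-significant byte first: 91 08 DA BE B0 39 → 0x9108DABEB039.
0x9108DABEB039 = 159467215695929.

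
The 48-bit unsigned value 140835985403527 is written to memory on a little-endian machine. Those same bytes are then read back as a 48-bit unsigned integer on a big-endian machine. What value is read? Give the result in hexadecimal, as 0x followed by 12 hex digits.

0x87AEE1EE1680

140835985403527 in 48-bit hexadecimal is 0x8016EEE1AE87.
Stored little-endian, the bytes at ascending addresses are 87 AE E1 EE 16 80.
Read back as big-endian, the last byte is least significant, giving 0x87AEE1EE1680.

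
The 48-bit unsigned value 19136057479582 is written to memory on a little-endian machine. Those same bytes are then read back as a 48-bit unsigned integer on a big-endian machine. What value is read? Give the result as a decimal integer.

174349507454737

19136057479582 in 48-bit hexadecimal is 0x116775E8919E.
Stored little-endian, the bytes at ascending addresses are 9E 91 E8 75 67 11.
Read back as big-endian, the last byte is least significant, giving 0x9E91E8756711.
0x9E91E8756711 = 174349507454737.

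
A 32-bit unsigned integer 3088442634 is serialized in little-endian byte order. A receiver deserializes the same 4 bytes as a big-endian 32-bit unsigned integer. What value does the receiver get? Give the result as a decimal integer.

182785464

3088442634 in 32-bit hexadecimal is 0xB815E50A.
Stored little-endian, the bytes at ascending addresses are 0A E5 15 B8.
Read back as big-endian, the last byte is least significant, giving 0x0AE515B8.
0x0AE515B8 = 182785464.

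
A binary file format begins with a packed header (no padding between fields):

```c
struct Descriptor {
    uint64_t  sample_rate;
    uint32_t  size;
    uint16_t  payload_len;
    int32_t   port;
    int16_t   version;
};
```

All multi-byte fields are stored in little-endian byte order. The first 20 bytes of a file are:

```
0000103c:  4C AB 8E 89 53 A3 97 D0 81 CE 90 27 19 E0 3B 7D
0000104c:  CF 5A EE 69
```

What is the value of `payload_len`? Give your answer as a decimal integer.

57369

`payload_len` follows `sample_rate` (8 B), `size` (4 B), so it starts at offset 8 + 4 = 12 and occupies 2 bytes.
Bytes at offsets 12..13: 19 E0.
Little-endian stores the least-significant byte at the lowest address.
Reassemble most-significant byte first: E0 19 → 0xE019.
0xE019 = 57369.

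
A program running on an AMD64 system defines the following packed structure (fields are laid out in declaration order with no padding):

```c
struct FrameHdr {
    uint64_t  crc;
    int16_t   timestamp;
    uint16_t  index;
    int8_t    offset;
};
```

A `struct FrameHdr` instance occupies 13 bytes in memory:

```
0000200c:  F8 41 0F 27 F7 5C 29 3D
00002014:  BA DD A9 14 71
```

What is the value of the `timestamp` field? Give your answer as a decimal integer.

`timestamp` follows `crc` (8 bytes), so it starts at byte offset 8 and occupies 2 bytes.
Bytes at offsets 8..9: BA DD.
Little-endian stores the least-significant byte at the lowest address.
Reassemble most-significant byte first: DD BA → 0xDDBA.
Top bit is set, so as a signed 16-bit value this is 0xDDBA − 2^16 = -8774.

-8774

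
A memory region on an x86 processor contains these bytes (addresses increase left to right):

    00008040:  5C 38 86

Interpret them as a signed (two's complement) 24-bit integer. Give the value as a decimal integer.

In little-endian order the low byte comes first in memory.
Reassemble most-significant byte first: 86 38 5C → 0x86385C.
Top bit is set, so as a signed 24-bit value this is 0x86385C − 2^24 = -7980964.

-7980964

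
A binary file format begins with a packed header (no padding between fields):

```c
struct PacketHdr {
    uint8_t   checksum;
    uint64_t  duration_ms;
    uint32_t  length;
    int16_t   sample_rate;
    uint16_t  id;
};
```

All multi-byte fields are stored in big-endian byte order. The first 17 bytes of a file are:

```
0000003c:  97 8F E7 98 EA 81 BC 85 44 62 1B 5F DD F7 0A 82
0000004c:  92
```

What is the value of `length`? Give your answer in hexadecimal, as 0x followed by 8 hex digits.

`length` follows `checksum` (1 B), `duration_ms` (8 B), so it starts at offset 1 + 8 = 9 and occupies 4 bytes.
Bytes at offsets 9..12: 62 1B 5F DD.
In big-endian order the high byte comes first in memory.
The bytes are already most-significant first: 0x621B5FDD.

0x621B5FDD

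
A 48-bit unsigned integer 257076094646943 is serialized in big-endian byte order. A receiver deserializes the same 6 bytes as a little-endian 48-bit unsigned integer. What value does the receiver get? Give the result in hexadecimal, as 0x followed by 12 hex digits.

0x9F3A4D31CFE9

257076094646943 in 48-bit hexadecimal is 0xE9CF314D3A9F.
Stored big-endian, the bytes at ascending addresses are E9 CF 31 4D 3A 9F.
Read back as little-endian, the first byte is least significant, giving 0x9F3A4D31CFE9.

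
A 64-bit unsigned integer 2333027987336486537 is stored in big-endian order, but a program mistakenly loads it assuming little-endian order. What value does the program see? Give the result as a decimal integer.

2333027987336486537 in 64-bit hexadecimal is 0x20609497F43C5E89.
Stored big-endian, the bytes at ascending addresses are 20 60 94 97 F4 3C 5E 89.
Read back as little-endian, the first byte is least significant, giving 0x895E3CF497946020.
0x895E3CF497946020 = 9898416052219699232.

9898416052219699232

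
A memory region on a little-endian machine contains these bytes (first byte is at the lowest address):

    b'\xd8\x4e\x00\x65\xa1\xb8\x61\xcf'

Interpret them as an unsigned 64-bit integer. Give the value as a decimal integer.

In little-endian order the low byte comes first in memory.
Reassemble most-significant byte first: CF 61 B8 A1 65 00 4E D8 → 0xCF61B8A165004ED8.
0xCF61B8A165004ED8 = 14943428041915780824.

14943428041915780824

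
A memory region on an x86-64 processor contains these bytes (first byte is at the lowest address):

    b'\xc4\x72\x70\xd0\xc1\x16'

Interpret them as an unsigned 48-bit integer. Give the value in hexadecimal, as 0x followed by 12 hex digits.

Little-endian: lowest address holds the least-significant byte.
Reassemble most-significant byte first: 16 C1 D0 70 72 C4 → 0x16C1D07072C4.

0x16C1D07072C4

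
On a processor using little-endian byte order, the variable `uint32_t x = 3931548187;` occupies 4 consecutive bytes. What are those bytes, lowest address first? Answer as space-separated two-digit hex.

1B AA 56 EA

3931548187 in hexadecimal, padded to 32 bits, is 0xEA56AA1B.
Split into bytes (most-significant first): EA 56 AA 1B.
In little-endian order the low byte comes first in memory.
So at ascending addresses the bytes are 1B AA 56 EA.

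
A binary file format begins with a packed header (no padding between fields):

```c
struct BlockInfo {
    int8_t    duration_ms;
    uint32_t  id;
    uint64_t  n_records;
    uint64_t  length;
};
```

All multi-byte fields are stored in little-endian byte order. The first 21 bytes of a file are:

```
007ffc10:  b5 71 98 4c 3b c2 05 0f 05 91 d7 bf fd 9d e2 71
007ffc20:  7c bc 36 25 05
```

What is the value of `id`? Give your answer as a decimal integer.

994875505

`id` follows `duration_ms` (1 byte), so it starts at byte offset 1 and occupies 4 bytes.
Bytes at offsets 1..4: 71 98 4C 3B.
Little-endian stores the least-significant byte at the lowest address.
Reassemble most-significant byte first: 3B 4C 98 71 → 0x3B4C9871.
0x3B4C9871 = 994875505.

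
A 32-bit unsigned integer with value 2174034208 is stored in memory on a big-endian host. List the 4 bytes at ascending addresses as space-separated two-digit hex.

81 95 21 20

2174034208 in hexadecimal, padded to 32 bits, is 0x81952120.
Split into bytes (most-significant first): 81 95 21 20.
Big-endian stores the most-significant byte at the lowest address.
So the memory order matches the most-significant-first order: 81 95 21 20.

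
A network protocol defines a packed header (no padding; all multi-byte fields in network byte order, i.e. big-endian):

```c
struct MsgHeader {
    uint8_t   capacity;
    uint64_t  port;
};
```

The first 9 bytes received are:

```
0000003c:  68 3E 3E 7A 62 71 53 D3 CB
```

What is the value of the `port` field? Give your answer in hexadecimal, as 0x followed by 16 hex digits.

`port` follows `capacity` (1 byte), so it starts at byte offset 1 and occupies 8 bytes.
Bytes at offsets 1..8: 3E 3E 7A 62 71 53 D3 CB.
In big-endian order the high byte comes first in memory.
The bytes are already most-significant first: 0x3E3E7A627153D3CB.

0x3E3E7A627153D3CB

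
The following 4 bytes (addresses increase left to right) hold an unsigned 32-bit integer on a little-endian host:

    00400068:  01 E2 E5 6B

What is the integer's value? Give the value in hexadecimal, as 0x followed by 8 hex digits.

0x6BE5E201

Little-endian stores the least-significant byte at the lowest address.
Reassemble most-significant byte first: 6B E5 E2 01 → 0x6BE5E201.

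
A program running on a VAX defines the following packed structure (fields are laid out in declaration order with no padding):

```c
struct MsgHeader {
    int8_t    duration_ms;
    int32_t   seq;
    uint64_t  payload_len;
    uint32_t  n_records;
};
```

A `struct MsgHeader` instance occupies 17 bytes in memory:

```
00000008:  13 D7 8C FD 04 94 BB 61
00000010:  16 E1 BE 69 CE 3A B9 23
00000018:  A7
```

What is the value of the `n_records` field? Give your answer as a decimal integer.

`n_records` follows `duration_ms` (1 B), `seq` (4 B), `payload_len` (8 B), so it starts at offset 1 + 4 + 8 = 13 and occupies 4 bytes.
Bytes at offsets 13..16: 3A B9 23 A7.
Little-endian stores the least-significant byte at the lowest address.
Reassemble most-significant byte first: A7 23 B9 3A → 0xA723B93A.
0xA723B93A = 2804136250.

2804136250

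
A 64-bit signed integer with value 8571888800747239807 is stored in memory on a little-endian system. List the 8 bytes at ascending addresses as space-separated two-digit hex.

8571888800747239807 in hexadecimal, padded to 64 bits, is 0x76F57772CEB0397F.
Split into bytes (most-significant first): 76 F5 77 72 CE B0 39 7F.
In little-endian order the low byte comes first in memory.
So at ascending addresses the bytes are 7F 39 B0 CE 72 77 F5 76.

7F 39 B0 CE 72 77 F5 76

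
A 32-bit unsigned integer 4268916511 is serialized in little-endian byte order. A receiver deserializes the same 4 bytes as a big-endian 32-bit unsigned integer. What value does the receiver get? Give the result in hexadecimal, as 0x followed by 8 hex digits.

4268916511 in 32-bit hexadecimal is 0xFE727F1F.
Stored little-endian, the bytes at ascending addresses are 1F 7F 72 FE.
Read back as big-endian, the last byte is least significant, giving 0x1F7F72FE.

0x1F7F72FE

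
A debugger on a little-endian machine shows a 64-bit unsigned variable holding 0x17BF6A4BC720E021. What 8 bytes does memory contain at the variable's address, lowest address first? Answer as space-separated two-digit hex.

21 E0 20 C7 4B 6A BF 17

Split into bytes (most-significant first): 17 BF 6A 4B C7 20 E0 21.
Little-endian: lowest address holds the least-significant byte.
So at ascending addresses the bytes are 21 E0 20 C7 4B 6A BF 17.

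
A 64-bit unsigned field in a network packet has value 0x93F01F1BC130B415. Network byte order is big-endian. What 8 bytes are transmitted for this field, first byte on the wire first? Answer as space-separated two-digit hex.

Split into bytes (most-significant first): 93 F0 1F 1B C1 30 B4 15.
Big-endian stores the most-significant byte at the lowest address.
So the memory order matches the most-significant-first order: 93 F0 1F 1B C1 30 B4 15.

93 F0 1F 1B C1 30 B4 15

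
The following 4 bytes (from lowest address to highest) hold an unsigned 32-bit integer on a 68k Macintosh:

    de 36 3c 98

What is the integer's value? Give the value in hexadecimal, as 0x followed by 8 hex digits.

In big-endian order the high byte comes first in memory.
The bytes are already most-significant first: 0xDE363C98.

0xDE363C98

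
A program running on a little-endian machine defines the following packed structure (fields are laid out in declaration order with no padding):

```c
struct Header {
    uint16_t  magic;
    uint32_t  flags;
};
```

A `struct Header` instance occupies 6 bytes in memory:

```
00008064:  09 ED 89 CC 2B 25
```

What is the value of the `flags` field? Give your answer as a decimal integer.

`flags` follows `magic` (2 bytes), so it starts at byte offset 2 and occupies 4 bytes.
Bytes at offsets 2..5: 89 CC 2B 25.
Little-endian: lowest address holds the least-significant byte.
Reassemble most-significant byte first: 25 2B CC 89 → 0x252BCC89.
0x252BCC89 = 623627401.

623627401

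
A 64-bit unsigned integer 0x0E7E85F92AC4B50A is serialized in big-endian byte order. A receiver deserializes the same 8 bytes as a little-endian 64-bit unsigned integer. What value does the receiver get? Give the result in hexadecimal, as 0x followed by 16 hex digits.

Stored big-endian, the bytes at ascending addresses are 0E 7E 85 F9 2A C4 B5 0A.
Read back as little-endian, the first byte is least significant, giving 0x0AB5C42AF9857E0E.

0x0AB5C42AF9857E0E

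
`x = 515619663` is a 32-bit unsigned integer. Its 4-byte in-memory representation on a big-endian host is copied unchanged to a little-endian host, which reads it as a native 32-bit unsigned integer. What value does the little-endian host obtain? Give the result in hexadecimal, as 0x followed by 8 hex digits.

515619663 in 32-bit hexadecimal is 0x1EBBBB4F.
Stored big-endian, the bytes at ascending addresses are 1E BB BB 4F.
Read back as little-endian, the first byte is least significant, giving 0x4FBBBB1E.

0x4FBBBB1E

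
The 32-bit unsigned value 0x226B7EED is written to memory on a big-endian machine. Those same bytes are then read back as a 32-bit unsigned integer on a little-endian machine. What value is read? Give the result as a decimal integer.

3984485154

Stored big-endian, the bytes at ascending addresses are 22 6B 7E ED.
Read back as little-endian, the first byte is least significant, giving 0xED7E6B22.
0xED7E6B22 = 3984485154.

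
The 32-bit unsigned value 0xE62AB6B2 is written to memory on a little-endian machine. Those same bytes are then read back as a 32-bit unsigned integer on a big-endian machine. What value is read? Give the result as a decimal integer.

Stored little-endian, the bytes at ascending addresses are B2 B6 2A E6.
Read back as big-endian, the last byte is least significant, giving 0xB2B62AE6.
0xB2B62AE6 = 2998282982.

2998282982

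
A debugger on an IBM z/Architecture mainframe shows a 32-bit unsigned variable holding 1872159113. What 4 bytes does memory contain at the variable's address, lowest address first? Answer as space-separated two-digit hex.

1872159113 in hexadecimal, padded to 32 bits, is 0x6F96E189.
Split into bytes (most-significant first): 6F 96 E1 89.
In big-endian order the high byte comes first in memory.
So the memory order matches the most-significant-first order: 6F 96 E1 89.

6F 96 E1 89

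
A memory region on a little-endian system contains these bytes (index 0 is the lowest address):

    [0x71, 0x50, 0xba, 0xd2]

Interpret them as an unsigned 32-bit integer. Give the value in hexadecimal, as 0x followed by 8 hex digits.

0xD2BA5071

Little-endian stores the least-significant byte at the lowest address.
Reassemble most-significant byte first: D2 BA 50 71 → 0xD2BA5071.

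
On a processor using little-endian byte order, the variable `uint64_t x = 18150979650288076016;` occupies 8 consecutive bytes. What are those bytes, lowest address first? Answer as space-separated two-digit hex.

F0 C4 C3 EC D2 3B E5 FB

18150979650288076016 in hexadecimal, padded to 64 bits, is 0xFBE53BD2ECC3C4F0.
Split into bytes (most-significant first): FB E5 3B D2 EC C3 C4 F0.
Little-endian: lowest address holds the least-significant byte.
So at ascending addresses the bytes are F0 C4 C3 EC D2 3B E5 FB.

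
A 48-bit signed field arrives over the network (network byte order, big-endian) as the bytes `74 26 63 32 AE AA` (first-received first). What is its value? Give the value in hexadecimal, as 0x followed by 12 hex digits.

0x74266332AEAA

Big-endian stores the most-significant byte at the lowest address.
The bytes are already most-significant first: 0x74266332AEAA.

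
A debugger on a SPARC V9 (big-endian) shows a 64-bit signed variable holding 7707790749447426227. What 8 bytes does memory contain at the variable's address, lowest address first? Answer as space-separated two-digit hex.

7707790749447426227 in hexadecimal, padded to 64 bits, is 0x6AF792D957DB10B3.
Split into bytes (most-significant first): 6A F7 92 D9 57 DB 10 B3.
Big-endian stores the most-significant byte at the lowest address.
So the memory order matches the most-significant-first order: 6A F7 92 D9 57 DB 10 B3.

6A F7 92 D9 57 DB 10 B3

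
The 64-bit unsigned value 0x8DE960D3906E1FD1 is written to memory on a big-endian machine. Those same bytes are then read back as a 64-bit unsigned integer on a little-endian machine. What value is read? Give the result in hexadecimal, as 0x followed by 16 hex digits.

Stored big-endian, the bytes at ascending addresses are 8D E9 60 D3 90 6E 1F D1.
Read back as little-endian, the first byte is least significant, giving 0xD11F6E90D360E98D.

0xD11F6E90D360E98D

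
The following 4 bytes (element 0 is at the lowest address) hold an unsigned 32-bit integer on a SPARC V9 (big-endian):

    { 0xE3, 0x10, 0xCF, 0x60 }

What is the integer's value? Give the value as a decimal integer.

3809529696

Big-endian: lowest address holds the most-significant byte.
The bytes are already most-significant first: 0xE310CF60.
0xE310CF60 = 3809529696.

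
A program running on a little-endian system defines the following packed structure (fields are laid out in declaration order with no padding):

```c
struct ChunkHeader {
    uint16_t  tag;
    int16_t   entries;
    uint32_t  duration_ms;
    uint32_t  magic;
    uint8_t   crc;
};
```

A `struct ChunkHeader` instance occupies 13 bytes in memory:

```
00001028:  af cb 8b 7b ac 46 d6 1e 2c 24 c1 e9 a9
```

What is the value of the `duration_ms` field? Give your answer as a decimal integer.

517359276

`duration_ms` follows `tag` (2 B), `entries` (2 B), so it starts at offset 2 + 2 = 4 and occupies 4 bytes.
Bytes at offsets 4..7: AC 46 D6 1E.
Little-endian stores the least-significant byte at the lowest address.
Reassemble most-significant byte first: 1E D6 46 AC → 0x1ED646AC.
0x1ED646AC = 517359276.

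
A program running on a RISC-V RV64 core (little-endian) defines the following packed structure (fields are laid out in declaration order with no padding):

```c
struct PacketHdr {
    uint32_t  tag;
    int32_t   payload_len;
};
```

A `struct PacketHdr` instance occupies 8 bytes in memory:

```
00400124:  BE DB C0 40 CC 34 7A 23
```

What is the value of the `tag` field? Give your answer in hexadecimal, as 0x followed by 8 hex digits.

`tag` is the first field, at byte offset 0, occupying 4 bytes.
Bytes at offsets 0..3: BE DB C0 40.
Little-endian: lowest address holds the least-significant byte.
Reassemble most-significant byte first: 40 C0 DB BE → 0x40C0DBBE.

0x40C0DBBE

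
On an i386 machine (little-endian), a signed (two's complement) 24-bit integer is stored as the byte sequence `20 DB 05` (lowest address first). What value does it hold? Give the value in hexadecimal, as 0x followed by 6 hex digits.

Little-endian stores the least-significant byte at the lowest address.
Reassemble most-significant byte first: 05 DB 20 → 0x05DB20.

0x05DB20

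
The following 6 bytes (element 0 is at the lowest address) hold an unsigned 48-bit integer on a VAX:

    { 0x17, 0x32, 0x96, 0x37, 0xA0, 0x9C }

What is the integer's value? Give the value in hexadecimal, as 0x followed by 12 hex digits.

0x9CA037963217

In little-endian order the low byte comes first in memory.
Reassemble most-significant byte first: 9C A0 37 96 32 17 → 0x9CA037963217.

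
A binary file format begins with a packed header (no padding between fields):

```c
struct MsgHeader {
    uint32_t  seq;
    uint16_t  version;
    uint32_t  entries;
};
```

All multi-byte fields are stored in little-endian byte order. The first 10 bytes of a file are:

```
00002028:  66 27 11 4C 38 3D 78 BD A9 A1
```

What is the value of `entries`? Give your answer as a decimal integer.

`entries` follows `seq` (4 B), `version` (2 B), so it starts at offset 4 + 2 = 6 and occupies 4 bytes.
Bytes at offsets 6..9: 78 BD A9 A1.
In little-endian order the low byte comes first in memory.
Reassemble most-significant byte first: A1 A9 BD 78 → 0xA1A9BD78.
0xA1A9BD78 = 2712255864.

2712255864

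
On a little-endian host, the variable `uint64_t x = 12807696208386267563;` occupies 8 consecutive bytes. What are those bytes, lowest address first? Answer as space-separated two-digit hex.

AB 19 FB EB D7 13 BE B1

12807696208386267563 in hexadecimal, padded to 64 bits, is 0xB1BE13D7EBFB19AB.
Split into bytes (most-significant first): B1 BE 13 D7 EB FB 19 AB.
In little-endian order the low byte comes first in memory.
So at ascending addresses the bytes are AB 19 FB EB D7 13 BE B1.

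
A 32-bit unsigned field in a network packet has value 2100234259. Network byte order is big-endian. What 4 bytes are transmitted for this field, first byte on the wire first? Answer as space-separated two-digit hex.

2100234259 in hexadecimal, padded to 32 bits, is 0x7D2F0813.
Split into bytes (most-significant first): 7D 2F 08 13.
Big-endian stores the most-significant byte at the lowest address.
So the memory order matches the most-significant-first order: 7D 2F 08 13.

7D 2F 08 13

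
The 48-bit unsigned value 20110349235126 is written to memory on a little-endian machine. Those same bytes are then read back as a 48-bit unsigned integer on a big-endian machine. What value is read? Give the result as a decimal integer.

20110349235126 in 48-bit hexadecimal is 0x124A4E38F3B6.
Stored little-endian, the bytes at ascending addresses are B6 F3 38 4E 4A 12.
Read back as big-endian, the last byte is least significant, giving 0xB6F3384E4A12.
0xB6F3384E4A12 = 201155737963026.

201155737963026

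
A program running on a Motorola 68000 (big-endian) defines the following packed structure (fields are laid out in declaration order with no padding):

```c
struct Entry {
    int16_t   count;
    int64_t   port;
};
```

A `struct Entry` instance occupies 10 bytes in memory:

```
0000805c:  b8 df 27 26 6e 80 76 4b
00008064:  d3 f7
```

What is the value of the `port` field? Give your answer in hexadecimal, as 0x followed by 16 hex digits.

`port` follows `count` (2 bytes), so it starts at byte offset 2 and occupies 8 bytes.
Bytes at offsets 2..9: 27 26 6E 80 76 4B D3 F7.
In big-endian order the high byte comes first in memory.
The bytes are already most-significant first: 0x27266E80764BD3F7.

0x27266E80764BD3F7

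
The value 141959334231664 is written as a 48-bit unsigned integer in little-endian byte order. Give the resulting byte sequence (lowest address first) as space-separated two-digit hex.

141959334231664 in hexadecimal, padded to 48 bits, is 0x811C7BB07E70.
Split into bytes (most-significant first): 81 1C 7B B0 7E 70.
Little-endian: lowest address holds the least-significant byte.
So at ascending addresses the bytes are 70 7E B0 7B 1C 81.

70 7E B0 7B 1C 81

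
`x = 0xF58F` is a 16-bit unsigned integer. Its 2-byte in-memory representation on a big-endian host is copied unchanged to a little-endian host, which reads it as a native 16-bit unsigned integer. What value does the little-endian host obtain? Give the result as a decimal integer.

36853

Stored big-endian, the bytes at ascending addresses are F5 8F.
Read back as little-endian, the first byte is least significant, giving 0x8FF5.
0x8FF5 = 36853.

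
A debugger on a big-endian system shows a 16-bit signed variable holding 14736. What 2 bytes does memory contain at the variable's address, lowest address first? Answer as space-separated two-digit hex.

39 90

14736 in hexadecimal, padded to 16 bits, is 0x3990.
Split into bytes (most-significant first): 39 90.
In big-endian order the high byte comes first in memory.
So the memory order matches the most-significant-first order: 39 90.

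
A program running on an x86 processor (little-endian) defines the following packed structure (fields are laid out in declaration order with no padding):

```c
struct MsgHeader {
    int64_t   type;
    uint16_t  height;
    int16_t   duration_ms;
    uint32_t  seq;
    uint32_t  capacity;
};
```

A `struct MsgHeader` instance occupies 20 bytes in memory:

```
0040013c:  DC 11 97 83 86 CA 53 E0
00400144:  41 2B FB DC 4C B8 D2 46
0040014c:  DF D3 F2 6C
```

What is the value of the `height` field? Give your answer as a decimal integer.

`height` follows `type` (8 bytes), so it starts at byte offset 8 and occupies 2 bytes.
Bytes at offsets 8..9: 41 2B.
Little-endian: lowest address holds the least-significant byte.
Reassemble most-significant byte first: 2B 41 → 0x2B41.
0x2B41 = 11073.

11073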